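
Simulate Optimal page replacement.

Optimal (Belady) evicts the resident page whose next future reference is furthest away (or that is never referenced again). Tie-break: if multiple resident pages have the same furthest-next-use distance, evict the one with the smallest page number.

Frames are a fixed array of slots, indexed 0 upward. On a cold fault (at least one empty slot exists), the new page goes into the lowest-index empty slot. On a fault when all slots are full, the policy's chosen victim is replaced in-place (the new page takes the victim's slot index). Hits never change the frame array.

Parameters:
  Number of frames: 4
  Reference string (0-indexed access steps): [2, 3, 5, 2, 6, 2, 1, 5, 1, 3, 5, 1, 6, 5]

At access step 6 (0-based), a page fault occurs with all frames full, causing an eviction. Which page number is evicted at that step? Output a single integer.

Answer: 2

Derivation:
Step 0: ref 2 -> FAULT, frames=[2,-,-,-]
Step 1: ref 3 -> FAULT, frames=[2,3,-,-]
Step 2: ref 5 -> FAULT, frames=[2,3,5,-]
Step 3: ref 2 -> HIT, frames=[2,3,5,-]
Step 4: ref 6 -> FAULT, frames=[2,3,5,6]
Step 5: ref 2 -> HIT, frames=[2,3,5,6]
Step 6: ref 1 -> FAULT, evict 2, frames=[1,3,5,6]
At step 6: evicted page 2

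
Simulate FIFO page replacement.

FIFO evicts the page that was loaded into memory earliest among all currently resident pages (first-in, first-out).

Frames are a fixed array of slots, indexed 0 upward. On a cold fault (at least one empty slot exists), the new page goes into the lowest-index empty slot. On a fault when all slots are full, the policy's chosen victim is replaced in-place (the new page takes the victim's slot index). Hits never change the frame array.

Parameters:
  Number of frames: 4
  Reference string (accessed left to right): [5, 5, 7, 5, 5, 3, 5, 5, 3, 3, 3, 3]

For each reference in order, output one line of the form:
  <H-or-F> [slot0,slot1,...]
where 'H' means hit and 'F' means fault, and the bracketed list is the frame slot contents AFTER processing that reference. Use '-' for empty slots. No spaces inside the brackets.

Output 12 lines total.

F [5,-,-,-]
H [5,-,-,-]
F [5,7,-,-]
H [5,7,-,-]
H [5,7,-,-]
F [5,7,3,-]
H [5,7,3,-]
H [5,7,3,-]
H [5,7,3,-]
H [5,7,3,-]
H [5,7,3,-]
H [5,7,3,-]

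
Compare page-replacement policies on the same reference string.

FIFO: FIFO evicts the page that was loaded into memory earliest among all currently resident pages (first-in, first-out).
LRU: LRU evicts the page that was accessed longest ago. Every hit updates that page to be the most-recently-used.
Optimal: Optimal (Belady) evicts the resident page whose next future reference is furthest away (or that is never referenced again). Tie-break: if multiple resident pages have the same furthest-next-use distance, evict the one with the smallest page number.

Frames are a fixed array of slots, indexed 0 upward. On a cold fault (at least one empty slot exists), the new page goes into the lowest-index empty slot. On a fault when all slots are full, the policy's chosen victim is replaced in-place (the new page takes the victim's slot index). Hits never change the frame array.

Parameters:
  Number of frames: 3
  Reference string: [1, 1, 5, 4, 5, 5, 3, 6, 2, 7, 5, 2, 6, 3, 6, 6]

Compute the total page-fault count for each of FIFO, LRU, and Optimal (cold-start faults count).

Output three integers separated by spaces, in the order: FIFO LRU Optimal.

--- FIFO ---
  step 0: ref 1 -> FAULT, frames=[1,-,-] (faults so far: 1)
  step 1: ref 1 -> HIT, frames=[1,-,-] (faults so far: 1)
  step 2: ref 5 -> FAULT, frames=[1,5,-] (faults so far: 2)
  step 3: ref 4 -> FAULT, frames=[1,5,4] (faults so far: 3)
  step 4: ref 5 -> HIT, frames=[1,5,4] (faults so far: 3)
  step 5: ref 5 -> HIT, frames=[1,5,4] (faults so far: 3)
  step 6: ref 3 -> FAULT, evict 1, frames=[3,5,4] (faults so far: 4)
  step 7: ref 6 -> FAULT, evict 5, frames=[3,6,4] (faults so far: 5)
  step 8: ref 2 -> FAULT, evict 4, frames=[3,6,2] (faults so far: 6)
  step 9: ref 7 -> FAULT, evict 3, frames=[7,6,2] (faults so far: 7)
  step 10: ref 5 -> FAULT, evict 6, frames=[7,5,2] (faults so far: 8)
  step 11: ref 2 -> HIT, frames=[7,5,2] (faults so far: 8)
  step 12: ref 6 -> FAULT, evict 2, frames=[7,5,6] (faults so far: 9)
  step 13: ref 3 -> FAULT, evict 7, frames=[3,5,6] (faults so far: 10)
  step 14: ref 6 -> HIT, frames=[3,5,6] (faults so far: 10)
  step 15: ref 6 -> HIT, frames=[3,5,6] (faults so far: 10)
  FIFO total faults: 10
--- LRU ---
  step 0: ref 1 -> FAULT, frames=[1,-,-] (faults so far: 1)
  step 1: ref 1 -> HIT, frames=[1,-,-] (faults so far: 1)
  step 2: ref 5 -> FAULT, frames=[1,5,-] (faults so far: 2)
  step 3: ref 4 -> FAULT, frames=[1,5,4] (faults so far: 3)
  step 4: ref 5 -> HIT, frames=[1,5,4] (faults so far: 3)
  step 5: ref 5 -> HIT, frames=[1,5,4] (faults so far: 3)
  step 6: ref 3 -> FAULT, evict 1, frames=[3,5,4] (faults so far: 4)
  step 7: ref 6 -> FAULT, evict 4, frames=[3,5,6] (faults so far: 5)
  step 8: ref 2 -> FAULT, evict 5, frames=[3,2,6] (faults so far: 6)
  step 9: ref 7 -> FAULT, evict 3, frames=[7,2,6] (faults so far: 7)
  step 10: ref 5 -> FAULT, evict 6, frames=[7,2,5] (faults so far: 8)
  step 11: ref 2 -> HIT, frames=[7,2,5] (faults so far: 8)
  step 12: ref 6 -> FAULT, evict 7, frames=[6,2,5] (faults so far: 9)
  step 13: ref 3 -> FAULT, evict 5, frames=[6,2,3] (faults so far: 10)
  step 14: ref 6 -> HIT, frames=[6,2,3] (faults so far: 10)
  step 15: ref 6 -> HIT, frames=[6,2,3] (faults so far: 10)
  LRU total faults: 10
--- Optimal ---
  step 0: ref 1 -> FAULT, frames=[1,-,-] (faults so far: 1)
  step 1: ref 1 -> HIT, frames=[1,-,-] (faults so far: 1)
  step 2: ref 5 -> FAULT, frames=[1,5,-] (faults so far: 2)
  step 3: ref 4 -> FAULT, frames=[1,5,4] (faults so far: 3)
  step 4: ref 5 -> HIT, frames=[1,5,4] (faults so far: 3)
  step 5: ref 5 -> HIT, frames=[1,5,4] (faults so far: 3)
  step 6: ref 3 -> FAULT, evict 1, frames=[3,5,4] (faults so far: 4)
  step 7: ref 6 -> FAULT, evict 4, frames=[3,5,6] (faults so far: 5)
  step 8: ref 2 -> FAULT, evict 3, frames=[2,5,6] (faults so far: 6)
  step 9: ref 7 -> FAULT, evict 6, frames=[2,5,7] (faults so far: 7)
  step 10: ref 5 -> HIT, frames=[2,5,7] (faults so far: 7)
  step 11: ref 2 -> HIT, frames=[2,5,7] (faults so far: 7)
  step 12: ref 6 -> FAULT, evict 2, frames=[6,5,7] (faults so far: 8)
  step 13: ref 3 -> FAULT, evict 5, frames=[6,3,7] (faults so far: 9)
  step 14: ref 6 -> HIT, frames=[6,3,7] (faults so far: 9)
  step 15: ref 6 -> HIT, frames=[6,3,7] (faults so far: 9)
  Optimal total faults: 9

Answer: 10 10 9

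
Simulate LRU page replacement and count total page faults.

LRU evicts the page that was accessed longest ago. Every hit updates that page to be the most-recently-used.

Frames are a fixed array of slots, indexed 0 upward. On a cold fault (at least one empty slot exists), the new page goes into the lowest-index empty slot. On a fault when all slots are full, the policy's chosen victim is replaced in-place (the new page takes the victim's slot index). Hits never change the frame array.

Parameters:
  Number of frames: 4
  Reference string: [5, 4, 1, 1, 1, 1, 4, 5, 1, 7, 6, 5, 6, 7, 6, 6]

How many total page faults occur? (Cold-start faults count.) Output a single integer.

Step 0: ref 5 → FAULT, frames=[5,-,-,-]
Step 1: ref 4 → FAULT, frames=[5,4,-,-]
Step 2: ref 1 → FAULT, frames=[5,4,1,-]
Step 3: ref 1 → HIT, frames=[5,4,1,-]
Step 4: ref 1 → HIT, frames=[5,4,1,-]
Step 5: ref 1 → HIT, frames=[5,4,1,-]
Step 6: ref 4 → HIT, frames=[5,4,1,-]
Step 7: ref 5 → HIT, frames=[5,4,1,-]
Step 8: ref 1 → HIT, frames=[5,4,1,-]
Step 9: ref 7 → FAULT, frames=[5,4,1,7]
Step 10: ref 6 → FAULT (evict 4), frames=[5,6,1,7]
Step 11: ref 5 → HIT, frames=[5,6,1,7]
Step 12: ref 6 → HIT, frames=[5,6,1,7]
Step 13: ref 7 → HIT, frames=[5,6,1,7]
Step 14: ref 6 → HIT, frames=[5,6,1,7]
Step 15: ref 6 → HIT, frames=[5,6,1,7]
Total faults: 5

Answer: 5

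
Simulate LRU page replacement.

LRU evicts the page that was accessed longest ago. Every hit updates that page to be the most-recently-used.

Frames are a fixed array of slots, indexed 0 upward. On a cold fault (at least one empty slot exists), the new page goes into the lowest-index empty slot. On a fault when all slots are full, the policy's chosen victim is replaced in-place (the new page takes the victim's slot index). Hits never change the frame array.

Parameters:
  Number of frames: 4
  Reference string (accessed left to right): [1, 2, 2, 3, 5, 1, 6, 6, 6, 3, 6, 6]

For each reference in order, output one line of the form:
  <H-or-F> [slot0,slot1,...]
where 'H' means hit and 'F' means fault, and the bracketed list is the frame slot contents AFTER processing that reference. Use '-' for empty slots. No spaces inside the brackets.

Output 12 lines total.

F [1,-,-,-]
F [1,2,-,-]
H [1,2,-,-]
F [1,2,3,-]
F [1,2,3,5]
H [1,2,3,5]
F [1,6,3,5]
H [1,6,3,5]
H [1,6,3,5]
H [1,6,3,5]
H [1,6,3,5]
H [1,6,3,5]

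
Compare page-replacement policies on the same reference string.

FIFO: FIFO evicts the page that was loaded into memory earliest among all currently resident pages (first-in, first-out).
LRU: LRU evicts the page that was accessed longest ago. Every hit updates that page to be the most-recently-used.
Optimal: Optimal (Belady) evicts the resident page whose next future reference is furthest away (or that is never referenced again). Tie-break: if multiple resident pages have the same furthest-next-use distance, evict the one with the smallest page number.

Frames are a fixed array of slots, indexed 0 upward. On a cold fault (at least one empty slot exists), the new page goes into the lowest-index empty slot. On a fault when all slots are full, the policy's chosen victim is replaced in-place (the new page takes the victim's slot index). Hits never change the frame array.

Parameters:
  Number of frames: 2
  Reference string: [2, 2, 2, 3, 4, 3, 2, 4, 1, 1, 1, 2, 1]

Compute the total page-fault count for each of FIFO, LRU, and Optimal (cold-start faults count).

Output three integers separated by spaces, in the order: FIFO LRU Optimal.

Answer: 5 7 5

Derivation:
--- FIFO ---
  step 0: ref 2 -> FAULT, frames=[2,-] (faults so far: 1)
  step 1: ref 2 -> HIT, frames=[2,-] (faults so far: 1)
  step 2: ref 2 -> HIT, frames=[2,-] (faults so far: 1)
  step 3: ref 3 -> FAULT, frames=[2,3] (faults so far: 2)
  step 4: ref 4 -> FAULT, evict 2, frames=[4,3] (faults so far: 3)
  step 5: ref 3 -> HIT, frames=[4,3] (faults so far: 3)
  step 6: ref 2 -> FAULT, evict 3, frames=[4,2] (faults so far: 4)
  step 7: ref 4 -> HIT, frames=[4,2] (faults so far: 4)
  step 8: ref 1 -> FAULT, evict 4, frames=[1,2] (faults so far: 5)
  step 9: ref 1 -> HIT, frames=[1,2] (faults so far: 5)
  step 10: ref 1 -> HIT, frames=[1,2] (faults so far: 5)
  step 11: ref 2 -> HIT, frames=[1,2] (faults so far: 5)
  step 12: ref 1 -> HIT, frames=[1,2] (faults so far: 5)
  FIFO total faults: 5
--- LRU ---
  step 0: ref 2 -> FAULT, frames=[2,-] (faults so far: 1)
  step 1: ref 2 -> HIT, frames=[2,-] (faults so far: 1)
  step 2: ref 2 -> HIT, frames=[2,-] (faults so far: 1)
  step 3: ref 3 -> FAULT, frames=[2,3] (faults so far: 2)
  step 4: ref 4 -> FAULT, evict 2, frames=[4,3] (faults so far: 3)
  step 5: ref 3 -> HIT, frames=[4,3] (faults so far: 3)
  step 6: ref 2 -> FAULT, evict 4, frames=[2,3] (faults so far: 4)
  step 7: ref 4 -> FAULT, evict 3, frames=[2,4] (faults so far: 5)
  step 8: ref 1 -> FAULT, evict 2, frames=[1,4] (faults so far: 6)
  step 9: ref 1 -> HIT, frames=[1,4] (faults so far: 6)
  step 10: ref 1 -> HIT, frames=[1,4] (faults so far: 6)
  step 11: ref 2 -> FAULT, evict 4, frames=[1,2] (faults so far: 7)
  step 12: ref 1 -> HIT, frames=[1,2] (faults so far: 7)
  LRU total faults: 7
--- Optimal ---
  step 0: ref 2 -> FAULT, frames=[2,-] (faults so far: 1)
  step 1: ref 2 -> HIT, frames=[2,-] (faults so far: 1)
  step 2: ref 2 -> HIT, frames=[2,-] (faults so far: 1)
  step 3: ref 3 -> FAULT, frames=[2,3] (faults so far: 2)
  step 4: ref 4 -> FAULT, evict 2, frames=[4,3] (faults so far: 3)
  step 5: ref 3 -> HIT, frames=[4,3] (faults so far: 3)
  step 6: ref 2 -> FAULT, evict 3, frames=[4,2] (faults so far: 4)
  step 7: ref 4 -> HIT, frames=[4,2] (faults so far: 4)
  step 8: ref 1 -> FAULT, evict 4, frames=[1,2] (faults so far: 5)
  step 9: ref 1 -> HIT, frames=[1,2] (faults so far: 5)
  step 10: ref 1 -> HIT, frames=[1,2] (faults so far: 5)
  step 11: ref 2 -> HIT, frames=[1,2] (faults so far: 5)
  step 12: ref 1 -> HIT, frames=[1,2] (faults so far: 5)
  Optimal total faults: 5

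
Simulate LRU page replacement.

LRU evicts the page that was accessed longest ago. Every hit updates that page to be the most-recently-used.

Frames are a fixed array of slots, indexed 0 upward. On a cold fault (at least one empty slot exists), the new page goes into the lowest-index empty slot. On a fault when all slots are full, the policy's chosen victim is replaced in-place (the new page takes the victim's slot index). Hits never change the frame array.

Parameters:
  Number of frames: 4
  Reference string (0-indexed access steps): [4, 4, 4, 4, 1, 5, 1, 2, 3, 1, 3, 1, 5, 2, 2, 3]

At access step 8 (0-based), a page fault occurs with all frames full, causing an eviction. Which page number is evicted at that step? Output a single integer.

Answer: 4

Derivation:
Step 0: ref 4 -> FAULT, frames=[4,-,-,-]
Step 1: ref 4 -> HIT, frames=[4,-,-,-]
Step 2: ref 4 -> HIT, frames=[4,-,-,-]
Step 3: ref 4 -> HIT, frames=[4,-,-,-]
Step 4: ref 1 -> FAULT, frames=[4,1,-,-]
Step 5: ref 5 -> FAULT, frames=[4,1,5,-]
Step 6: ref 1 -> HIT, frames=[4,1,5,-]
Step 7: ref 2 -> FAULT, frames=[4,1,5,2]
Step 8: ref 3 -> FAULT, evict 4, frames=[3,1,5,2]
At step 8: evicted page 4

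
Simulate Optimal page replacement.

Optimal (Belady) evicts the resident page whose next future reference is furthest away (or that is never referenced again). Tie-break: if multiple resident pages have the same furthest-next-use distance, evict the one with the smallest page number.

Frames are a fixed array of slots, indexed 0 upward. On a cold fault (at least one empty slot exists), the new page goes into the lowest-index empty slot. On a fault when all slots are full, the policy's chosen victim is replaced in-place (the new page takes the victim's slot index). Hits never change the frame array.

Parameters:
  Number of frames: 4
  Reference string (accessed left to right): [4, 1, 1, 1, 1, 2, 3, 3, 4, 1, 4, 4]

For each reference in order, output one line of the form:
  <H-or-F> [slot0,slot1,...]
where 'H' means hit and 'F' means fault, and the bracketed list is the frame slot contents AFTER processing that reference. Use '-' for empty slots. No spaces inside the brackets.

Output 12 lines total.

F [4,-,-,-]
F [4,1,-,-]
H [4,1,-,-]
H [4,1,-,-]
H [4,1,-,-]
F [4,1,2,-]
F [4,1,2,3]
H [4,1,2,3]
H [4,1,2,3]
H [4,1,2,3]
H [4,1,2,3]
H [4,1,2,3]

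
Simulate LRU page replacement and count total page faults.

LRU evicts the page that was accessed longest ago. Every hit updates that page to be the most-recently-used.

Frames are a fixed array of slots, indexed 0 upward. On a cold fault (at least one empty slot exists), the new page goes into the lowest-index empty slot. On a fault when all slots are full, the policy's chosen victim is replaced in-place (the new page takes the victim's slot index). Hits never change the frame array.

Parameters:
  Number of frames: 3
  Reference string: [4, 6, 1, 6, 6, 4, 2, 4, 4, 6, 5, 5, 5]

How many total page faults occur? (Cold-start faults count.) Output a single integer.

Step 0: ref 4 → FAULT, frames=[4,-,-]
Step 1: ref 6 → FAULT, frames=[4,6,-]
Step 2: ref 1 → FAULT, frames=[4,6,1]
Step 3: ref 6 → HIT, frames=[4,6,1]
Step 4: ref 6 → HIT, frames=[4,6,1]
Step 5: ref 4 → HIT, frames=[4,6,1]
Step 6: ref 2 → FAULT (evict 1), frames=[4,6,2]
Step 7: ref 4 → HIT, frames=[4,6,2]
Step 8: ref 4 → HIT, frames=[4,6,2]
Step 9: ref 6 → HIT, frames=[4,6,2]
Step 10: ref 5 → FAULT (evict 2), frames=[4,6,5]
Step 11: ref 5 → HIT, frames=[4,6,5]
Step 12: ref 5 → HIT, frames=[4,6,5]
Total faults: 5

Answer: 5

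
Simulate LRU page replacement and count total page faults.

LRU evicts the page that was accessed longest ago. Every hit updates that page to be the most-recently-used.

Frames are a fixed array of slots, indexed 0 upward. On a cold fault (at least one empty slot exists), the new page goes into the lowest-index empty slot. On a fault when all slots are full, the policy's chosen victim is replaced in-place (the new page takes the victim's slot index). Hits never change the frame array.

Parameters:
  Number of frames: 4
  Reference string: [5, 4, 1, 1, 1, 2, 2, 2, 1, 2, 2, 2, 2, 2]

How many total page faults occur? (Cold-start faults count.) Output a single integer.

Step 0: ref 5 → FAULT, frames=[5,-,-,-]
Step 1: ref 4 → FAULT, frames=[5,4,-,-]
Step 2: ref 1 → FAULT, frames=[5,4,1,-]
Step 3: ref 1 → HIT, frames=[5,4,1,-]
Step 4: ref 1 → HIT, frames=[5,4,1,-]
Step 5: ref 2 → FAULT, frames=[5,4,1,2]
Step 6: ref 2 → HIT, frames=[5,4,1,2]
Step 7: ref 2 → HIT, frames=[5,4,1,2]
Step 8: ref 1 → HIT, frames=[5,4,1,2]
Step 9: ref 2 → HIT, frames=[5,4,1,2]
Step 10: ref 2 → HIT, frames=[5,4,1,2]
Step 11: ref 2 → HIT, frames=[5,4,1,2]
Step 12: ref 2 → HIT, frames=[5,4,1,2]
Step 13: ref 2 → HIT, frames=[5,4,1,2]
Total faults: 4

Answer: 4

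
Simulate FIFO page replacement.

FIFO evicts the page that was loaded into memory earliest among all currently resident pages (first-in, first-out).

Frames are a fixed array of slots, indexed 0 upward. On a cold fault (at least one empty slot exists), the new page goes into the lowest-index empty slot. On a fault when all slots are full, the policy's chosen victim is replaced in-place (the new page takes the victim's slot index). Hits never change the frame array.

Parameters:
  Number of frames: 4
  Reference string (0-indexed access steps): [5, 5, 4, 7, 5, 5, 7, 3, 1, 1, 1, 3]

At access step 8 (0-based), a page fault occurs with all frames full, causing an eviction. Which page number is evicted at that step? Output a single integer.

Answer: 5

Derivation:
Step 0: ref 5 -> FAULT, frames=[5,-,-,-]
Step 1: ref 5 -> HIT, frames=[5,-,-,-]
Step 2: ref 4 -> FAULT, frames=[5,4,-,-]
Step 3: ref 7 -> FAULT, frames=[5,4,7,-]
Step 4: ref 5 -> HIT, frames=[5,4,7,-]
Step 5: ref 5 -> HIT, frames=[5,4,7,-]
Step 6: ref 7 -> HIT, frames=[5,4,7,-]
Step 7: ref 3 -> FAULT, frames=[5,4,7,3]
Step 8: ref 1 -> FAULT, evict 5, frames=[1,4,7,3]
At step 8: evicted page 5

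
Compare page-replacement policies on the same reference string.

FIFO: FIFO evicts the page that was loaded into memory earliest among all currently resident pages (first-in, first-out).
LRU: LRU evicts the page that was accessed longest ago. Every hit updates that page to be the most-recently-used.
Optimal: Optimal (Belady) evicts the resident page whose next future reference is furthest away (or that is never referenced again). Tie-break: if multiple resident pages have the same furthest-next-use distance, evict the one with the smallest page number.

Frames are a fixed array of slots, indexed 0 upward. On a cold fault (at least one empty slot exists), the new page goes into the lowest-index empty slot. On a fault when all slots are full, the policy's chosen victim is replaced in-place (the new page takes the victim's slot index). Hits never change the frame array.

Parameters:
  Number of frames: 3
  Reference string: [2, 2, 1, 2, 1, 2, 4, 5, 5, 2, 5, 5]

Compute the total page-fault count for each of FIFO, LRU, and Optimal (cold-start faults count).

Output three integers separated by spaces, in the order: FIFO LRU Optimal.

--- FIFO ---
  step 0: ref 2 -> FAULT, frames=[2,-,-] (faults so far: 1)
  step 1: ref 2 -> HIT, frames=[2,-,-] (faults so far: 1)
  step 2: ref 1 -> FAULT, frames=[2,1,-] (faults so far: 2)
  step 3: ref 2 -> HIT, frames=[2,1,-] (faults so far: 2)
  step 4: ref 1 -> HIT, frames=[2,1,-] (faults so far: 2)
  step 5: ref 2 -> HIT, frames=[2,1,-] (faults so far: 2)
  step 6: ref 4 -> FAULT, frames=[2,1,4] (faults so far: 3)
  step 7: ref 5 -> FAULT, evict 2, frames=[5,1,4] (faults so far: 4)
  step 8: ref 5 -> HIT, frames=[5,1,4] (faults so far: 4)
  step 9: ref 2 -> FAULT, evict 1, frames=[5,2,4] (faults so far: 5)
  step 10: ref 5 -> HIT, frames=[5,2,4] (faults so far: 5)
  step 11: ref 5 -> HIT, frames=[5,2,4] (faults so far: 5)
  FIFO total faults: 5
--- LRU ---
  step 0: ref 2 -> FAULT, frames=[2,-,-] (faults so far: 1)
  step 1: ref 2 -> HIT, frames=[2,-,-] (faults so far: 1)
  step 2: ref 1 -> FAULT, frames=[2,1,-] (faults so far: 2)
  step 3: ref 2 -> HIT, frames=[2,1,-] (faults so far: 2)
  step 4: ref 1 -> HIT, frames=[2,1,-] (faults so far: 2)
  step 5: ref 2 -> HIT, frames=[2,1,-] (faults so far: 2)
  step 6: ref 4 -> FAULT, frames=[2,1,4] (faults so far: 3)
  step 7: ref 5 -> FAULT, evict 1, frames=[2,5,4] (faults so far: 4)
  step 8: ref 5 -> HIT, frames=[2,5,4] (faults so far: 4)
  step 9: ref 2 -> HIT, frames=[2,5,4] (faults so far: 4)
  step 10: ref 5 -> HIT, frames=[2,5,4] (faults so far: 4)
  step 11: ref 5 -> HIT, frames=[2,5,4] (faults so far: 4)
  LRU total faults: 4
--- Optimal ---
  step 0: ref 2 -> FAULT, frames=[2,-,-] (faults so far: 1)
  step 1: ref 2 -> HIT, frames=[2,-,-] (faults so far: 1)
  step 2: ref 1 -> FAULT, frames=[2,1,-] (faults so far: 2)
  step 3: ref 2 -> HIT, frames=[2,1,-] (faults so far: 2)
  step 4: ref 1 -> HIT, frames=[2,1,-] (faults so far: 2)
  step 5: ref 2 -> HIT, frames=[2,1,-] (faults so far: 2)
  step 6: ref 4 -> FAULT, frames=[2,1,4] (faults so far: 3)
  step 7: ref 5 -> FAULT, evict 1, frames=[2,5,4] (faults so far: 4)
  step 8: ref 5 -> HIT, frames=[2,5,4] (faults so far: 4)
  step 9: ref 2 -> HIT, frames=[2,5,4] (faults so far: 4)
  step 10: ref 5 -> HIT, frames=[2,5,4] (faults so far: 4)
  step 11: ref 5 -> HIT, frames=[2,5,4] (faults so far: 4)
  Optimal total faults: 4

Answer: 5 4 4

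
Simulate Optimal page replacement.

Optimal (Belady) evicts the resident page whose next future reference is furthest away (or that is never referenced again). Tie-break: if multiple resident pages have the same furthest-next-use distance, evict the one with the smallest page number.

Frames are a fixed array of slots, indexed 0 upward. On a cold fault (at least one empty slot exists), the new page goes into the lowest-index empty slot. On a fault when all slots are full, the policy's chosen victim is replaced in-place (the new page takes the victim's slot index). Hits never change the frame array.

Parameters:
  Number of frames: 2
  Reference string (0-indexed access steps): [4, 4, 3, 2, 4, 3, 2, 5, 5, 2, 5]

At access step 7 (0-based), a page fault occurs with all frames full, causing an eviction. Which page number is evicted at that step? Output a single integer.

Step 0: ref 4 -> FAULT, frames=[4,-]
Step 1: ref 4 -> HIT, frames=[4,-]
Step 2: ref 3 -> FAULT, frames=[4,3]
Step 3: ref 2 -> FAULT, evict 3, frames=[4,2]
Step 4: ref 4 -> HIT, frames=[4,2]
Step 5: ref 3 -> FAULT, evict 4, frames=[3,2]
Step 6: ref 2 -> HIT, frames=[3,2]
Step 7: ref 5 -> FAULT, evict 3, frames=[5,2]
At step 7: evicted page 3

Answer: 3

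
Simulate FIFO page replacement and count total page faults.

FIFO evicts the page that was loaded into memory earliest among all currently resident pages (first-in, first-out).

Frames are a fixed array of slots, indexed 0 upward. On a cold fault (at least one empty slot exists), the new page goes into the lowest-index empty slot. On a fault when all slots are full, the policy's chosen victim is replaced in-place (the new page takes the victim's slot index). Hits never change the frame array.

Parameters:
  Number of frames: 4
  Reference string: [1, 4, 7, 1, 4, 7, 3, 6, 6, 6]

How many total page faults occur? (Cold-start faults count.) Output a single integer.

Answer: 5

Derivation:
Step 0: ref 1 → FAULT, frames=[1,-,-,-]
Step 1: ref 4 → FAULT, frames=[1,4,-,-]
Step 2: ref 7 → FAULT, frames=[1,4,7,-]
Step 3: ref 1 → HIT, frames=[1,4,7,-]
Step 4: ref 4 → HIT, frames=[1,4,7,-]
Step 5: ref 7 → HIT, frames=[1,4,7,-]
Step 6: ref 3 → FAULT, frames=[1,4,7,3]
Step 7: ref 6 → FAULT (evict 1), frames=[6,4,7,3]
Step 8: ref 6 → HIT, frames=[6,4,7,3]
Step 9: ref 6 → HIT, frames=[6,4,7,3]
Total faults: 5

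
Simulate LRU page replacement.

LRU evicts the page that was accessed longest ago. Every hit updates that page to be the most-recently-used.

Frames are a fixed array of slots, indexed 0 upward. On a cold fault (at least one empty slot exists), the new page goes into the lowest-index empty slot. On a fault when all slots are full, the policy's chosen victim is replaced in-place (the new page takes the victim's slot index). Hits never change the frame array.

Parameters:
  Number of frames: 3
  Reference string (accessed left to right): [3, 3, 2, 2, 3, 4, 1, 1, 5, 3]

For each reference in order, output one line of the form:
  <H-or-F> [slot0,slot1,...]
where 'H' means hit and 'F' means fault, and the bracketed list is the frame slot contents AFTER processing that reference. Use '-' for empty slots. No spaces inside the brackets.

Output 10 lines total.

F [3,-,-]
H [3,-,-]
F [3,2,-]
H [3,2,-]
H [3,2,-]
F [3,2,4]
F [3,1,4]
H [3,1,4]
F [5,1,4]
F [5,1,3]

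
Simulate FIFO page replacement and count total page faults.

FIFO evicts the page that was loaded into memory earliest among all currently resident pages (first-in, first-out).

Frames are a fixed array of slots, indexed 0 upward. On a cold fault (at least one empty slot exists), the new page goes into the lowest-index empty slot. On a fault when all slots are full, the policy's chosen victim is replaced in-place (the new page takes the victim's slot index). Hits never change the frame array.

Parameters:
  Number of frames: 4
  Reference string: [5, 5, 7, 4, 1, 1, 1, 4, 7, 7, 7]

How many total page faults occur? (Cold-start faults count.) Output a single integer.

Answer: 4

Derivation:
Step 0: ref 5 → FAULT, frames=[5,-,-,-]
Step 1: ref 5 → HIT, frames=[5,-,-,-]
Step 2: ref 7 → FAULT, frames=[5,7,-,-]
Step 3: ref 4 → FAULT, frames=[5,7,4,-]
Step 4: ref 1 → FAULT, frames=[5,7,4,1]
Step 5: ref 1 → HIT, frames=[5,7,4,1]
Step 6: ref 1 → HIT, frames=[5,7,4,1]
Step 7: ref 4 → HIT, frames=[5,7,4,1]
Step 8: ref 7 → HIT, frames=[5,7,4,1]
Step 9: ref 7 → HIT, frames=[5,7,4,1]
Step 10: ref 7 → HIT, frames=[5,7,4,1]
Total faults: 4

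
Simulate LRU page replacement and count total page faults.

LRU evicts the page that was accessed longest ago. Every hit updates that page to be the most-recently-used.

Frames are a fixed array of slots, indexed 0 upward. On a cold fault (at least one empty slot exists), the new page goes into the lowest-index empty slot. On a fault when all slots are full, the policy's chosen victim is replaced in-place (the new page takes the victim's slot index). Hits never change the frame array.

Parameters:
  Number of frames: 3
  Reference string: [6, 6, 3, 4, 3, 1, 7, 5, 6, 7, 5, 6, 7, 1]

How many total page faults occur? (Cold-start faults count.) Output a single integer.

Answer: 8

Derivation:
Step 0: ref 6 → FAULT, frames=[6,-,-]
Step 1: ref 6 → HIT, frames=[6,-,-]
Step 2: ref 3 → FAULT, frames=[6,3,-]
Step 3: ref 4 → FAULT, frames=[6,3,4]
Step 4: ref 3 → HIT, frames=[6,3,4]
Step 5: ref 1 → FAULT (evict 6), frames=[1,3,4]
Step 6: ref 7 → FAULT (evict 4), frames=[1,3,7]
Step 7: ref 5 → FAULT (evict 3), frames=[1,5,7]
Step 8: ref 6 → FAULT (evict 1), frames=[6,5,7]
Step 9: ref 7 → HIT, frames=[6,5,7]
Step 10: ref 5 → HIT, frames=[6,5,7]
Step 11: ref 6 → HIT, frames=[6,5,7]
Step 12: ref 7 → HIT, frames=[6,5,7]
Step 13: ref 1 → FAULT (evict 5), frames=[6,1,7]
Total faults: 8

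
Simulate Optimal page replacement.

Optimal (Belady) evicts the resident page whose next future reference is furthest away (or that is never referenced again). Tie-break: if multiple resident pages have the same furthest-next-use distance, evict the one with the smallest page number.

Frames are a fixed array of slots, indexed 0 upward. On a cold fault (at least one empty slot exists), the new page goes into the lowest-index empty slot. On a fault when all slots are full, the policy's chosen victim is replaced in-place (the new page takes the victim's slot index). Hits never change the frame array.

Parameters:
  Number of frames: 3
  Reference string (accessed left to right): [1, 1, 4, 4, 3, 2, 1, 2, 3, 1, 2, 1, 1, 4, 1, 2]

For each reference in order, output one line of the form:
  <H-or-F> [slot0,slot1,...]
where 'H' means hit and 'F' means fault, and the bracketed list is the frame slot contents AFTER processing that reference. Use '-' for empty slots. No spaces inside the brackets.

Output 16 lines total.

F [1,-,-]
H [1,-,-]
F [1,4,-]
H [1,4,-]
F [1,4,3]
F [1,2,3]
H [1,2,3]
H [1,2,3]
H [1,2,3]
H [1,2,3]
H [1,2,3]
H [1,2,3]
H [1,2,3]
F [1,2,4]
H [1,2,4]
H [1,2,4]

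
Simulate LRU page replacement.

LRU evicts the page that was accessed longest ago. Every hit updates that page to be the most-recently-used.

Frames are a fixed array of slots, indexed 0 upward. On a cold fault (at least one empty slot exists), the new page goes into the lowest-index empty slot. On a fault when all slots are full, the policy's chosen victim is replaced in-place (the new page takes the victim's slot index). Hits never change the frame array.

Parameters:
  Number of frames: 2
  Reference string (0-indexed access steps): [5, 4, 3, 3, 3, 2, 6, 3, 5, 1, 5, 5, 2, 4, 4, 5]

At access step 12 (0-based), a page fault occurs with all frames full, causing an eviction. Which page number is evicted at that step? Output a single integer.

Step 0: ref 5 -> FAULT, frames=[5,-]
Step 1: ref 4 -> FAULT, frames=[5,4]
Step 2: ref 3 -> FAULT, evict 5, frames=[3,4]
Step 3: ref 3 -> HIT, frames=[3,4]
Step 4: ref 3 -> HIT, frames=[3,4]
Step 5: ref 2 -> FAULT, evict 4, frames=[3,2]
Step 6: ref 6 -> FAULT, evict 3, frames=[6,2]
Step 7: ref 3 -> FAULT, evict 2, frames=[6,3]
Step 8: ref 5 -> FAULT, evict 6, frames=[5,3]
Step 9: ref 1 -> FAULT, evict 3, frames=[5,1]
Step 10: ref 5 -> HIT, frames=[5,1]
Step 11: ref 5 -> HIT, frames=[5,1]
Step 12: ref 2 -> FAULT, evict 1, frames=[5,2]
At step 12: evicted page 1

Answer: 1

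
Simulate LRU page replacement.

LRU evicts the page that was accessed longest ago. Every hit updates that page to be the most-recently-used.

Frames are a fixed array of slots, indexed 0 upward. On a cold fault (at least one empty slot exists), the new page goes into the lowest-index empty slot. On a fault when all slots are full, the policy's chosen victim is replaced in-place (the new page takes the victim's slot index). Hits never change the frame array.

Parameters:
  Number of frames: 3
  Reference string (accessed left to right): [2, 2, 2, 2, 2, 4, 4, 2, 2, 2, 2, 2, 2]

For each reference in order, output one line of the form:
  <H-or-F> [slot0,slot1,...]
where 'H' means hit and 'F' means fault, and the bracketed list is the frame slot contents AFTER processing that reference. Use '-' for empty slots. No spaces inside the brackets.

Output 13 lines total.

F [2,-,-]
H [2,-,-]
H [2,-,-]
H [2,-,-]
H [2,-,-]
F [2,4,-]
H [2,4,-]
H [2,4,-]
H [2,4,-]
H [2,4,-]
H [2,4,-]
H [2,4,-]
H [2,4,-]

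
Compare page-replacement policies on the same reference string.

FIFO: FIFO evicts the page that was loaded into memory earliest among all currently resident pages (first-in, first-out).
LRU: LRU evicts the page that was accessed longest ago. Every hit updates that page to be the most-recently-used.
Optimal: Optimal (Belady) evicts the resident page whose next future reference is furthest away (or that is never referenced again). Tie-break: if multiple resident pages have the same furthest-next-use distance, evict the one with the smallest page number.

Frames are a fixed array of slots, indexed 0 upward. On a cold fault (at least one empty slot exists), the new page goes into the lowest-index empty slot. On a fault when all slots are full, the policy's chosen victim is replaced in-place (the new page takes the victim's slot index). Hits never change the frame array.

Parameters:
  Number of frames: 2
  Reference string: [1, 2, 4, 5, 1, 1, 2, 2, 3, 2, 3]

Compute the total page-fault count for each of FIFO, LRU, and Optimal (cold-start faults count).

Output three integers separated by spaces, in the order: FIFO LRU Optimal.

--- FIFO ---
  step 0: ref 1 -> FAULT, frames=[1,-] (faults so far: 1)
  step 1: ref 2 -> FAULT, frames=[1,2] (faults so far: 2)
  step 2: ref 4 -> FAULT, evict 1, frames=[4,2] (faults so far: 3)
  step 3: ref 5 -> FAULT, evict 2, frames=[4,5] (faults so far: 4)
  step 4: ref 1 -> FAULT, evict 4, frames=[1,5] (faults so far: 5)
  step 5: ref 1 -> HIT, frames=[1,5] (faults so far: 5)
  step 6: ref 2 -> FAULT, evict 5, frames=[1,2] (faults so far: 6)
  step 7: ref 2 -> HIT, frames=[1,2] (faults so far: 6)
  step 8: ref 3 -> FAULT, evict 1, frames=[3,2] (faults so far: 7)
  step 9: ref 2 -> HIT, frames=[3,2] (faults so far: 7)
  step 10: ref 3 -> HIT, frames=[3,2] (faults so far: 7)
  FIFO total faults: 7
--- LRU ---
  step 0: ref 1 -> FAULT, frames=[1,-] (faults so far: 1)
  step 1: ref 2 -> FAULT, frames=[1,2] (faults so far: 2)
  step 2: ref 4 -> FAULT, evict 1, frames=[4,2] (faults so far: 3)
  step 3: ref 5 -> FAULT, evict 2, frames=[4,5] (faults so far: 4)
  step 4: ref 1 -> FAULT, evict 4, frames=[1,5] (faults so far: 5)
  step 5: ref 1 -> HIT, frames=[1,5] (faults so far: 5)
  step 6: ref 2 -> FAULT, evict 5, frames=[1,2] (faults so far: 6)
  step 7: ref 2 -> HIT, frames=[1,2] (faults so far: 6)
  step 8: ref 3 -> FAULT, evict 1, frames=[3,2] (faults so far: 7)
  step 9: ref 2 -> HIT, frames=[3,2] (faults so far: 7)
  step 10: ref 3 -> HIT, frames=[3,2] (faults so far: 7)
  LRU total faults: 7
--- Optimal ---
  step 0: ref 1 -> FAULT, frames=[1,-] (faults so far: 1)
  step 1: ref 2 -> FAULT, frames=[1,2] (faults so far: 2)
  step 2: ref 4 -> FAULT, evict 2, frames=[1,4] (faults so far: 3)
  step 3: ref 5 -> FAULT, evict 4, frames=[1,5] (faults so far: 4)
  step 4: ref 1 -> HIT, frames=[1,5] (faults so far: 4)
  step 5: ref 1 -> HIT, frames=[1,5] (faults so far: 4)
  step 6: ref 2 -> FAULT, evict 1, frames=[2,5] (faults so far: 5)
  step 7: ref 2 -> HIT, frames=[2,5] (faults so far: 5)
  step 8: ref 3 -> FAULT, evict 5, frames=[2,3] (faults so far: 6)
  step 9: ref 2 -> HIT, frames=[2,3] (faults so far: 6)
  step 10: ref 3 -> HIT, frames=[2,3] (faults so far: 6)
  Optimal total faults: 6

Answer: 7 7 6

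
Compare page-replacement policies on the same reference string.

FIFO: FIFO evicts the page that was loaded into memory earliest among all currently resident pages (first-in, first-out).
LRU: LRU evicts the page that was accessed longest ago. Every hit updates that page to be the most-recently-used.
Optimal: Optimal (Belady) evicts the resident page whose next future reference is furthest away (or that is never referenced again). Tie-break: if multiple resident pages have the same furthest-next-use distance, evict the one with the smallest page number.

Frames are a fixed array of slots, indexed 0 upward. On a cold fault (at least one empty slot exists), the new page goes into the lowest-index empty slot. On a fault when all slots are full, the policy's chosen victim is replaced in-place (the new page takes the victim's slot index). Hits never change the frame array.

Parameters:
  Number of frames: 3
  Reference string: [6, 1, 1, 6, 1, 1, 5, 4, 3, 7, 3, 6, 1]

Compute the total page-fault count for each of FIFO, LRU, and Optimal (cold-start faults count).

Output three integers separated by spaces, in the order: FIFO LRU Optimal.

Answer: 8 8 7

Derivation:
--- FIFO ---
  step 0: ref 6 -> FAULT, frames=[6,-,-] (faults so far: 1)
  step 1: ref 1 -> FAULT, frames=[6,1,-] (faults so far: 2)
  step 2: ref 1 -> HIT, frames=[6,1,-] (faults so far: 2)
  step 3: ref 6 -> HIT, frames=[6,1,-] (faults so far: 2)
  step 4: ref 1 -> HIT, frames=[6,1,-] (faults so far: 2)
  step 5: ref 1 -> HIT, frames=[6,1,-] (faults so far: 2)
  step 6: ref 5 -> FAULT, frames=[6,1,5] (faults so far: 3)
  step 7: ref 4 -> FAULT, evict 6, frames=[4,1,5] (faults so far: 4)
  step 8: ref 3 -> FAULT, evict 1, frames=[4,3,5] (faults so far: 5)
  step 9: ref 7 -> FAULT, evict 5, frames=[4,3,7] (faults so far: 6)
  step 10: ref 3 -> HIT, frames=[4,3,7] (faults so far: 6)
  step 11: ref 6 -> FAULT, evict 4, frames=[6,3,7] (faults so far: 7)
  step 12: ref 1 -> FAULT, evict 3, frames=[6,1,7] (faults so far: 8)
  FIFO total faults: 8
--- LRU ---
  step 0: ref 6 -> FAULT, frames=[6,-,-] (faults so far: 1)
  step 1: ref 1 -> FAULT, frames=[6,1,-] (faults so far: 2)
  step 2: ref 1 -> HIT, frames=[6,1,-] (faults so far: 2)
  step 3: ref 6 -> HIT, frames=[6,1,-] (faults so far: 2)
  step 4: ref 1 -> HIT, frames=[6,1,-] (faults so far: 2)
  step 5: ref 1 -> HIT, frames=[6,1,-] (faults so far: 2)
  step 6: ref 5 -> FAULT, frames=[6,1,5] (faults so far: 3)
  step 7: ref 4 -> FAULT, evict 6, frames=[4,1,5] (faults so far: 4)
  step 8: ref 3 -> FAULT, evict 1, frames=[4,3,5] (faults so far: 5)
  step 9: ref 7 -> FAULT, evict 5, frames=[4,3,7] (faults so far: 6)
  step 10: ref 3 -> HIT, frames=[4,3,7] (faults so far: 6)
  step 11: ref 6 -> FAULT, evict 4, frames=[6,3,7] (faults so far: 7)
  step 12: ref 1 -> FAULT, evict 7, frames=[6,3,1] (faults so far: 8)
  LRU total faults: 8
--- Optimal ---
  step 0: ref 6 -> FAULT, frames=[6,-,-] (faults so far: 1)
  step 1: ref 1 -> FAULT, frames=[6,1,-] (faults so far: 2)
  step 2: ref 1 -> HIT, frames=[6,1,-] (faults so far: 2)
  step 3: ref 6 -> HIT, frames=[6,1,-] (faults so far: 2)
  step 4: ref 1 -> HIT, frames=[6,1,-] (faults so far: 2)
  step 5: ref 1 -> HIT, frames=[6,1,-] (faults so far: 2)
  step 6: ref 5 -> FAULT, frames=[6,1,5] (faults so far: 3)
  step 7: ref 4 -> FAULT, evict 5, frames=[6,1,4] (faults so far: 4)
  step 8: ref 3 -> FAULT, evict 4, frames=[6,1,3] (faults so far: 5)
  step 9: ref 7 -> FAULT, evict 1, frames=[6,7,3] (faults so far: 6)
  step 10: ref 3 -> HIT, frames=[6,7,3] (faults so far: 6)
  step 11: ref 6 -> HIT, frames=[6,7,3] (faults so far: 6)
  step 12: ref 1 -> FAULT, evict 3, frames=[6,7,1] (faults so far: 7)
  Optimal total faults: 7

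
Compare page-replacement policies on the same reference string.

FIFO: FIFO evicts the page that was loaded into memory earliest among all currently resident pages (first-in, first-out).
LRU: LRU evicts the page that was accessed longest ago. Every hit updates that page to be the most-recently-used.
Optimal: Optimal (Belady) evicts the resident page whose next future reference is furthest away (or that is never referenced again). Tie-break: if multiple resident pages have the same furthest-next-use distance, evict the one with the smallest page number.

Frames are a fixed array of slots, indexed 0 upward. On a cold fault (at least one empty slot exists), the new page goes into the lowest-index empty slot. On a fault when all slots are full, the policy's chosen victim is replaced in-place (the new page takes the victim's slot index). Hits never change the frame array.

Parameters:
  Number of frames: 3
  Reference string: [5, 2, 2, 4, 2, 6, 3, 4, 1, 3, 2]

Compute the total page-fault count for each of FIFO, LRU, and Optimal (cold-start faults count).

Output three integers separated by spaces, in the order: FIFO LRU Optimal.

--- FIFO ---
  step 0: ref 5 -> FAULT, frames=[5,-,-] (faults so far: 1)
  step 1: ref 2 -> FAULT, frames=[5,2,-] (faults so far: 2)
  step 2: ref 2 -> HIT, frames=[5,2,-] (faults so far: 2)
  step 3: ref 4 -> FAULT, frames=[5,2,4] (faults so far: 3)
  step 4: ref 2 -> HIT, frames=[5,2,4] (faults so far: 3)
  step 5: ref 6 -> FAULT, evict 5, frames=[6,2,4] (faults so far: 4)
  step 6: ref 3 -> FAULT, evict 2, frames=[6,3,4] (faults so far: 5)
  step 7: ref 4 -> HIT, frames=[6,3,4] (faults so far: 5)
  step 8: ref 1 -> FAULT, evict 4, frames=[6,3,1] (faults so far: 6)
  step 9: ref 3 -> HIT, frames=[6,3,1] (faults so far: 6)
  step 10: ref 2 -> FAULT, evict 6, frames=[2,3,1] (faults so far: 7)
  FIFO total faults: 7
--- LRU ---
  step 0: ref 5 -> FAULT, frames=[5,-,-] (faults so far: 1)
  step 1: ref 2 -> FAULT, frames=[5,2,-] (faults so far: 2)
  step 2: ref 2 -> HIT, frames=[5,2,-] (faults so far: 2)
  step 3: ref 4 -> FAULT, frames=[5,2,4] (faults so far: 3)
  step 4: ref 2 -> HIT, frames=[5,2,4] (faults so far: 3)
  step 5: ref 6 -> FAULT, evict 5, frames=[6,2,4] (faults so far: 4)
  step 6: ref 3 -> FAULT, evict 4, frames=[6,2,3] (faults so far: 5)
  step 7: ref 4 -> FAULT, evict 2, frames=[6,4,3] (faults so far: 6)
  step 8: ref 1 -> FAULT, evict 6, frames=[1,4,3] (faults so far: 7)
  step 9: ref 3 -> HIT, frames=[1,4,3] (faults so far: 7)
  step 10: ref 2 -> FAULT, evict 4, frames=[1,2,3] (faults so far: 8)
  LRU total faults: 8
--- Optimal ---
  step 0: ref 5 -> FAULT, frames=[5,-,-] (faults so far: 1)
  step 1: ref 2 -> FAULT, frames=[5,2,-] (faults so far: 2)
  step 2: ref 2 -> HIT, frames=[5,2,-] (faults so far: 2)
  step 3: ref 4 -> FAULT, frames=[5,2,4] (faults so far: 3)
  step 4: ref 2 -> HIT, frames=[5,2,4] (faults so far: 3)
  step 5: ref 6 -> FAULT, evict 5, frames=[6,2,4] (faults so far: 4)
  step 6: ref 3 -> FAULT, evict 6, frames=[3,2,4] (faults so far: 5)
  step 7: ref 4 -> HIT, frames=[3,2,4] (faults so far: 5)
  step 8: ref 1 -> FAULT, evict 4, frames=[3,2,1] (faults so far: 6)
  step 9: ref 3 -> HIT, frames=[3,2,1] (faults so far: 6)
  step 10: ref 2 -> HIT, frames=[3,2,1] (faults so far: 6)
  Optimal total faults: 6

Answer: 7 8 6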